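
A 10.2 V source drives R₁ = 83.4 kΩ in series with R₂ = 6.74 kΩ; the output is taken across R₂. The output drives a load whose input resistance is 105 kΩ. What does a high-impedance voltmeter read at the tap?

V_out ≈ 0.720 V

The load sits in parallel with R₂: R₂‖R_L = (6.74 × 105) / (6.74 + 105) = 6.333 kΩ.
V_out = 10.2 × 6.333 / (83.4 + 6.333) = 10.2 × 6.333/89.73 = 0.720 V.
(Unloaded it would have been 0.763 V.)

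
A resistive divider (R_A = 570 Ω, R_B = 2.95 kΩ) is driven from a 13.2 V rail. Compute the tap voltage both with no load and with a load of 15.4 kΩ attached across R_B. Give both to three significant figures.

Unloaded: 11.1 V; loaded: 10.7 V

Open-circuit: V = 13.2 × 2950/(570 + 2950) = 11.1 V.
With the load, R_B becomes R_B‖R_L = 2476 Ω, so V = 13.2 × 2476/3046 = 10.7 V.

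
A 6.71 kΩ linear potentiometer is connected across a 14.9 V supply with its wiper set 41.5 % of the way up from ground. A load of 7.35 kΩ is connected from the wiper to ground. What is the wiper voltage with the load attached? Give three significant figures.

The wiper splits the pot into (1−α)R = 3.925 kΩ above and αR = 2.785 kΩ below.
Lower section ‖ load = 2.020 kΩ.
V_wiper = 14.9 × 2.020/(3.925 + 2.020) = 5.06 V.

V ≈ 5.06 V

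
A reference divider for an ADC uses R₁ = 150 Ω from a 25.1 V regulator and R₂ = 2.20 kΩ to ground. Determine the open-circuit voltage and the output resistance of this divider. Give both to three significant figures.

V_th is the open-circuit tap voltage: 25.1 × 2200/(150 + 2200) = 23.5 V.
With the supply zeroed, R₁ and R₂ appear in parallel from the tap: R_th = R₁‖R₂ = (150 × 2200)/2350 = 140 Ω.

V_th = 23.5 V, R_th = 140 Ω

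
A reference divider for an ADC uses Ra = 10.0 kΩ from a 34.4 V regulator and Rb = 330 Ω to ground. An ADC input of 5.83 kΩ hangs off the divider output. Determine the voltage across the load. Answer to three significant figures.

The load sits in parallel with Rb: Rb‖R_L = (330 × 5830) / (330 + 5830) = 312.3 Ω.
V_out = 34.4 × 312.3 / (10000 + 312.3) = 34.4 × 312.3/10310 = 1.04 V.

V_out ≈ 1.04 V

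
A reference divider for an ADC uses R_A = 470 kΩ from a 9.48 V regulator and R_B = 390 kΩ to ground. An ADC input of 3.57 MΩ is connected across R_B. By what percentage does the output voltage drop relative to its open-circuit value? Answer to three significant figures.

The divider's output (Thévenin) resistance is R_A‖R_B = 213.1 kΩ.
Fractional drop under load = R_th/(R_th + R_L) = 213.1 / (213.1 + 3570) = 0.05634.
So the output falls by 5.63 %.

5.63 %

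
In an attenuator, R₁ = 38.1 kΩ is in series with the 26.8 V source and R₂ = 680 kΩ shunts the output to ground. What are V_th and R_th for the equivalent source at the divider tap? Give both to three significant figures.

V_th is the open-circuit tap voltage: 26.8 × 680/(38.1 + 680) = 25.4 V.
With the supply zeroed, R₁ and R₂ appear in parallel from the tap: R_th = R₁‖R₂ = (38.1 × 680)/718.1 = 36.1 kΩ.

V_th = 25.4 V, R_th = 36.1 kΩ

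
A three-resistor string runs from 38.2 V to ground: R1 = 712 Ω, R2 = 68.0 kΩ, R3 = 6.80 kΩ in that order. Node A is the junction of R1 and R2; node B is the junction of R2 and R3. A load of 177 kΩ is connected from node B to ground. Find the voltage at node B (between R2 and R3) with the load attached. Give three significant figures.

At node B, R3 is in parallel with the load: R3‖R_L = 6548 Ω.
Below node A the resistance is R2 + (R3‖R_L) = 74550 Ω, so V_A = 38.2 × 74550/75260 = 37.84 V.
Then V_B = V_A × (R3‖R_L)/(R2 + R3‖R_L) = 37.84 × 6548/74550 = 3.32 V.

V ≈ 3.32 V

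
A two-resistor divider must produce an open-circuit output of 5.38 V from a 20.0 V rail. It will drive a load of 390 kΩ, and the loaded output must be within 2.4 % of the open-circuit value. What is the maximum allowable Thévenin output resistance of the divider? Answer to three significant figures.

Loading drop = R_th/(R_th + R_L) ≤ 0.0240, so R_th ≤ R_L · ε/(1−ε) = 390 kΩ × 0.0240/0.9760 = 9.59 kΩ.
(Any R1, R2 with R2/(R1+R2) = 0.269 and R1‖R2 ≤ 9.59 kΩ will meet the spec.)

R_th ≤ 9.59 kΩ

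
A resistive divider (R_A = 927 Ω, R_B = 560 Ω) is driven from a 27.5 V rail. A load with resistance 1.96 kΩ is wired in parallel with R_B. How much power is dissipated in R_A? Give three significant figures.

Total resistance from the source is R_A + (R_B‖R_L) = 1363 Ω, so I = 27.5/1363 Ω = 20.18 mA.
P = I²·R_A = (20.18 mA)² × 927 Ω = 378 mW.

P ≈ 378 mW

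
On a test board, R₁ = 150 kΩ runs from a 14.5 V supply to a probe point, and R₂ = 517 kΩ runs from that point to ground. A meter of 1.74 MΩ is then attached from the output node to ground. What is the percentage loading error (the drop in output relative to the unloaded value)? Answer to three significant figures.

6.26 %

The divider's output (Thévenin) resistance is R₁‖R₂ = 116.3 kΩ.
Fractional drop under load = R_th/(R_th + R_L) = 116.3 / (116.3 + 1740) = 0.06263.
So the output falls by 6.26 %.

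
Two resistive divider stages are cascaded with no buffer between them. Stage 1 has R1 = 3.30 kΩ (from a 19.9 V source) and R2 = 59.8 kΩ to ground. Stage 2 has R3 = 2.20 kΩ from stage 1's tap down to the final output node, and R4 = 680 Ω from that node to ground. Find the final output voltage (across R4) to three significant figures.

Stage 2 presents R3+R4 = 2880 Ω as a load on stage 1's tap.
Stage 1's lower leg becomes R2‖(R3+R4) = 2748 Ω, so V_mid = 19.9 × 2748/6048 = 9.041 V.
Stage 2 is itself unloaded: V_out = V_mid × R4/(R3+R4) = 9.041 × 680/2880 = 2.13 V.

V_out ≈ 2.13 V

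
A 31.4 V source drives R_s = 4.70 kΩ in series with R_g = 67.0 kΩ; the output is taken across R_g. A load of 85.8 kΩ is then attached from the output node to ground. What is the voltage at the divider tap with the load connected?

The load sits in parallel with R_g: R_g‖R_L = (67.0 × 85.8) / (67.0 + 85.8) = 37.62 kΩ.
V_out = 31.4 × 37.62 / (4.70 + 37.62) = 31.4 × 37.62/42.32 = 27.9 V.
(Unloaded it would have been 29.3 V.)

V_out ≈ 27.9 V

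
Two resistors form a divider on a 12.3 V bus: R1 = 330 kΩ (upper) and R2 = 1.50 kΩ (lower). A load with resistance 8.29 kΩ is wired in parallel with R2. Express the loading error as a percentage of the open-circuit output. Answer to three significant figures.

The divider's output (Thévenin) resistance is R1‖R2 = 1.493 kΩ.
Fractional drop under load = R_th/(R_th + R_L) = 1.493 / (1.493 + 8.29) = 0.1526.
So the output falls by 15.3 %.

15.3 %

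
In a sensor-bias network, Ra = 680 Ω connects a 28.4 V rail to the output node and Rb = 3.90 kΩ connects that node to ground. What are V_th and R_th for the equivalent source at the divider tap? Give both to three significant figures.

V_th is the open-circuit tap voltage: 28.4 × 3900/(680 + 3900) = 24.2 V.
With the supply zeroed, Ra and Rb appear in parallel from the tap: R_th = Ra‖Rb = (680 × 3900)/4580 = 579 Ω.

V_th = 24.2 V, R_th = 579 Ω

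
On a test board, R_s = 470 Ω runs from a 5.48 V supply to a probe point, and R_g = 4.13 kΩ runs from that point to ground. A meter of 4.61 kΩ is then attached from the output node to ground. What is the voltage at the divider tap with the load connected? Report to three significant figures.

The load sits in parallel with R_g: R_g‖R_L = (4130 × 4610) / (4130 + 4610) = 2178 Ω.
V_out = 5.48 × 2178 / (470 + 2178) = 5.48 × 2178/2648 = 4.51 V.

V_out ≈ 4.51 V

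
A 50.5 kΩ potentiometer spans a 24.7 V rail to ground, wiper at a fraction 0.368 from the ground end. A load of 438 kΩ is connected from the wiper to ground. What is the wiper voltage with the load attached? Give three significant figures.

V ≈ 8.85 V

The wiper splits the pot into (1−α)R = 31.92 kΩ above and αR = 18.58 kΩ below.
Lower section ‖ load = 17.83 kΩ.
V_wiper = 24.7 × 17.83/(31.92 + 17.83) = 8.85 V.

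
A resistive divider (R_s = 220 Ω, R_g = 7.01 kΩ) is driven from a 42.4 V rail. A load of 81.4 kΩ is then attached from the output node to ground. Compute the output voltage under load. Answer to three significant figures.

The load sits in parallel with R_g: R_g‖R_L = (7010 × 81400) / (7010 + 81400) = 6454 Ω.
V_out = 42.4 × 6454 / (220 + 6454) = 42.4 × 6454/6674 = 41.0 V.
(Unloaded it would have been 41.1 V.)

V_out ≈ 41.0 V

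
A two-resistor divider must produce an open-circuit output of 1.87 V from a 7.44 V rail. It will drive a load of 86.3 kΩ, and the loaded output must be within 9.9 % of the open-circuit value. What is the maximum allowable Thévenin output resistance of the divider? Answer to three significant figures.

Loading drop = R_th/(R_th + R_L) ≤ 0.0990, so R_th ≤ R_L · ε/(1−ε) = 86.3 kΩ × 0.0990/0.9010 = 9.48 kΩ.

R_th ≤ 9.48 kΩ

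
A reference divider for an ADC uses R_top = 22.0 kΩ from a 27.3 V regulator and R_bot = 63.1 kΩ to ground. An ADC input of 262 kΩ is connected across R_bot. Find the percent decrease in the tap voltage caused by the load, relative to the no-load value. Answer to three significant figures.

5.86 %

The divider's output (Thévenin) resistance is R_top‖R_bot = 16.31 kΩ.
Fractional drop under load = R_th/(R_th + R_L) = 16.31 / (16.31 + 262) = 0.05861.
So the output falls by 5.86 %.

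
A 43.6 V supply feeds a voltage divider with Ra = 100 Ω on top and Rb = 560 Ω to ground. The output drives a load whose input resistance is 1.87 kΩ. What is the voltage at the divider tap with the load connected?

The load sits in parallel with Rb: Rb‖R_L = (560 × 1870) / (560 + 1870) = 430.9 Ω.
V_out = 43.6 × 430.9 / (100 + 430.9) = 43.6 × 430.9/530.9 = 35.4 V.

V_out ≈ 35.4 V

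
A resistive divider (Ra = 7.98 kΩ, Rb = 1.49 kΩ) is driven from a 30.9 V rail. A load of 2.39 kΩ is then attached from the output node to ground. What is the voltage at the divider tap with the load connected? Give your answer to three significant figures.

The load sits in parallel with Rb: Rb‖R_L = (1.49 × 2.39) / (1.49 + 2.39) = 0.9178 kΩ.
V_out = 30.9 × 0.9178 / (7.98 + 0.9178) = 30.9 × 0.9178/8.898 = 3.19 V.

V_out ≈ 3.19 V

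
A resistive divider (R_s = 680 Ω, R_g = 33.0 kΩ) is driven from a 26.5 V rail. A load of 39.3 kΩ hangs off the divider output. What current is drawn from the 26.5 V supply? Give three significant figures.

I ≈ 1.42 mA

R_g‖R_L = 17940 Ω, so the source sees R_s + R_g‖R_L = 18620 Ω.
I = 26.5 V / 18620 Ω = 1.42 mA.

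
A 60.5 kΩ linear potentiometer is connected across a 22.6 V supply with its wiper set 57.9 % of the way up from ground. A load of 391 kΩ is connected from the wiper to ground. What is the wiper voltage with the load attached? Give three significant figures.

The wiper splits the pot into (1−α)R = 25.47 kΩ above and αR = 35.03 kΩ below.
Lower section ‖ load = 32.15 kΩ.
V_wiper = 22.6 × 32.15/(25.47 + 32.15) = 12.6 V.

V ≈ 12.6 V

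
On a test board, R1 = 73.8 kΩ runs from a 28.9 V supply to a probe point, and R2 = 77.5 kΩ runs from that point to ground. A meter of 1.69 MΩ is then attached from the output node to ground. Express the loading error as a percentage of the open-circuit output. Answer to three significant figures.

2.19 %

The divider's output (Thévenin) resistance is R1‖R2 = 37.80 kΩ.
Fractional drop under load = R_th/(R_th + R_L) = 37.80 / (37.80 + 1690) = 0.02188.
So the output falls by 2.19 %.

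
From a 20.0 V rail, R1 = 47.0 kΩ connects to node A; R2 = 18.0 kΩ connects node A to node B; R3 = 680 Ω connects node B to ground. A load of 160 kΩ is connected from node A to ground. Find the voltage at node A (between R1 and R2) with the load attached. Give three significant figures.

Below node A the series string R2+R3 = 18680 Ω sits in parallel with the 160000 Ω load: 16730 Ω.
V_A = 20.0 × 16730/(47000 + 16730) = 5.25 V.

V ≈ 5.25 V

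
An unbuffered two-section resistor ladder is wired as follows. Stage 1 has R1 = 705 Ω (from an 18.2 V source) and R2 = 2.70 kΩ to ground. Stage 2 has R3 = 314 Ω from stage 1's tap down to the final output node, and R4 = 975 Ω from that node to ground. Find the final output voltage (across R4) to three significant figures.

V_out ≈ 7.61 V

Stage 2 presents R3+R4 = 1289 Ω as a load on stage 1's tap.
Stage 1's lower leg becomes R2‖(R3+R4) = 872.5 Ω, so V_mid = 18.2 × 872.5/1577 = 10.07 V.
Stage 2 is itself unloaded: V_out = V_mid × R4/(R3+R4) = 10.07 × 975/1289 = 7.61 V.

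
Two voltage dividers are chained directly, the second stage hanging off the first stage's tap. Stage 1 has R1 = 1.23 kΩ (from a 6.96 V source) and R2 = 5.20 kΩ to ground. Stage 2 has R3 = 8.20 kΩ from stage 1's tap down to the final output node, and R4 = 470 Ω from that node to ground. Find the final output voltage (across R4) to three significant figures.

V_out ≈ 0.274 V

Stage 2 presents R3+R4 = 8670 Ω as a load on stage 1's tap.
Stage 1's lower leg becomes R2‖(R3+R4) = 3250 Ω, so V_mid = 6.96 × 3250/4480 = 5.049 V.
Stage 2 is itself unloaded: V_out = V_mid × R4/(R3+R4) = 5.049 × 470/8670 = 0.274 V.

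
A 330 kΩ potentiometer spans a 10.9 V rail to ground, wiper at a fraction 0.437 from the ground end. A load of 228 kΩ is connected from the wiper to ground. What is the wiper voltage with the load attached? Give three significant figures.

The wiper splits the pot into (1−α)R = 185.8 kΩ above and αR = 144.2 kΩ below.
Lower section ‖ load = 88.34 kΩ.
V_wiper = 10.9 × 88.34/(185.8 + 88.34) = 3.51 V.

V ≈ 3.51 V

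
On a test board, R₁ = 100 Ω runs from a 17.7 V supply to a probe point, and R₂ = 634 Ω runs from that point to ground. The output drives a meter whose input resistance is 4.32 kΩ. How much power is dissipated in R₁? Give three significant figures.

P ≈ 73.5 mW

Total resistance from the source is R₁ + (R₂‖R_L) = 652.9 Ω, so I = 17.7/652.9 Ω = 27.11 mA.
P = I²·R₁ = (27.11 mA)² × 100 Ω = 73.5 mW.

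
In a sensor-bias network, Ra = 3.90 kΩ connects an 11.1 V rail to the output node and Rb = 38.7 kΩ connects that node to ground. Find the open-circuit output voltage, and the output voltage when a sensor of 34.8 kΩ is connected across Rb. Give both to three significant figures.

Unloaded: 10.1 V; loaded: 9.15 V

Open-circuit: V = 11.1 × 38.7/(3.90 + 38.7) = 10.1 V.
With the load, Rb becomes Rb‖R_L = 18.32 kΩ, so V = 11.1 × 18.32/22.22 = 9.15 V.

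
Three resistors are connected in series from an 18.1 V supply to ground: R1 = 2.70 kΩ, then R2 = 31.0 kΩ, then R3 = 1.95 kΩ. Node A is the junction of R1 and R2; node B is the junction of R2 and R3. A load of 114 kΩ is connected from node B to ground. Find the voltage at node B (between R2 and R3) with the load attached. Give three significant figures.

At node B, R3 is in parallel with the load: R3‖R_L = 1.917 kΩ.
Below node A the resistance is R2 + (R3‖R_L) = 32.92 kΩ, so V_A = 18.1 × 32.92/35.62 = 16.73 V.
Then V_B = V_A × (R3‖R_L)/(R2 + R3‖R_L) = 16.73 × 1.917/32.92 = 0.974 V.

V ≈ 0.974 V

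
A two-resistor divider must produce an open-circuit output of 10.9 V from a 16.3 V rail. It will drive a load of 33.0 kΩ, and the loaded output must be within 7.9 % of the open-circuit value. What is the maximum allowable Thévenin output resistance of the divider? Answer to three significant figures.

R_th ≤ 2.83 kΩ

Loading drop = R_th/(R_th + R_L) ≤ 0.0790, so R_th ≤ R_L · ε/(1−ε) = 33.0 kΩ × 0.0790/0.9210 = 2.83 kΩ.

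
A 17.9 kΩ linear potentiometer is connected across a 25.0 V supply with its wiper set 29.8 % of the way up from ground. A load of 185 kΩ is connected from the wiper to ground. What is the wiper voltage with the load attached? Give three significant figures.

V ≈ 7.30 V

The wiper splits the pot into (1−α)R = 12.57 kΩ above and αR = 5.334 kΩ below.
Lower section ‖ load = 5.185 kΩ.
V_wiper = 25.0 × 5.185/(12.57 + 5.185) = 7.30 V.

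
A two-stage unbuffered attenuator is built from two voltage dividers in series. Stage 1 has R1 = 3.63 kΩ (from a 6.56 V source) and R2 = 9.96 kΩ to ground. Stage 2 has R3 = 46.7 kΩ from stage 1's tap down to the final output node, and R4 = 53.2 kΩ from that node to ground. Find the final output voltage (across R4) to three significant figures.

Stage 2 presents R3+R4 = 99.90 kΩ as a load on stage 1's tap.
Stage 1's lower leg becomes R2‖(R3+R4) = 9.057 kΩ, so V_mid = 6.56 × 9.057/12.69 = 4.683 V.
Stage 2 is itself unloaded: V_out = V_mid × R4/(R3+R4) = 4.683 × 53.2/99.90 = 2.49 V.

V_out ≈ 2.49 V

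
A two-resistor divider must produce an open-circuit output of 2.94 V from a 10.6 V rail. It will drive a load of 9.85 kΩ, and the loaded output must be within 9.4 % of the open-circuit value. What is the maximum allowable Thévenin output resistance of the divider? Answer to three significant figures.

R_th ≤ 1.02 kΩ

Loading drop = R_th/(R_th + R_L) ≤ 0.0940, so R_th ≤ R_L · ε/(1−ε) = 9.85 kΩ × 0.0940/0.9060 = 1.02 kΩ.
(Any R1, R2 with R2/(R1+R2) = 0.277 and R1‖R2 ≤ 1.02 kΩ will meet the spec.)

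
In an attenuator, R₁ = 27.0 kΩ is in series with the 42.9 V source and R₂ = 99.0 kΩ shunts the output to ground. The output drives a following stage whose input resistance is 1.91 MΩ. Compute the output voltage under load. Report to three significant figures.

The load sits in parallel with R₂: R₂‖R_L = (99.0 × 1910) / (99.0 + 1910) = 94.12 kΩ.
V_out = 42.9 × 94.12 / (27.0 + 94.12) = 42.9 × 94.12/121.1 = 33.3 V.

V_out ≈ 33.3 V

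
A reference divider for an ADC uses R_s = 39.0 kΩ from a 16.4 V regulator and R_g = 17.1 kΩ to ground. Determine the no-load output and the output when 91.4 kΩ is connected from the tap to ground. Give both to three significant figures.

Open-circuit: V = 16.4 × 17.1/(39.0 + 17.1) = 5.00 V.
With the load, R_g becomes R_g‖R_L = 14.40 kΩ, so V = 16.4 × 14.40/53.40 = 4.42 V.

Unloaded: 5.00 V; loaded: 4.42 V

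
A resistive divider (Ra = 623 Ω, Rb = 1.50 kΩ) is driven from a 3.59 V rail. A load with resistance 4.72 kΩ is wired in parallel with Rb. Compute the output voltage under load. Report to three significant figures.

The load sits in parallel with Rb: Rb‖R_L = (1500 × 4720) / (1500 + 4720) = 1138 Ω.
V_out = 3.59 × 1138 / (623 + 1138) = 3.59 × 1138/1761 = 2.32 V.

V_out ≈ 2.32 V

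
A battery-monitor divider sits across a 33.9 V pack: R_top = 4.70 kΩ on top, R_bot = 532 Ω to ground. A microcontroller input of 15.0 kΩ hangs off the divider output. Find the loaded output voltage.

V_out ≈ 3.34 V

The load sits in parallel with R_bot: R_bot‖R_L = (532 × 15000) / (532 + 15000) = 513.8 Ω.
V_out = 33.9 × 513.8 / (4700 + 513.8) = 33.9 × 513.8/5214 = 3.34 V.
(Unloaded it would have been 3.45 V.)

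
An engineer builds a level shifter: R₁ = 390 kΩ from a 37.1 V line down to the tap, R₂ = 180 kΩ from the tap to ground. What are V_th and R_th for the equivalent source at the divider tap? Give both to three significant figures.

V_th is the open-circuit tap voltage: 37.1 × 180/(390 + 180) = 11.7 V.
With the supply zeroed, R₁ and R₂ appear in parallel from the tap: R_th = R₁‖R₂ = (390 × 180)/570.0 = 123 kΩ.

V_th = 11.7 V, R_th = 123 kΩ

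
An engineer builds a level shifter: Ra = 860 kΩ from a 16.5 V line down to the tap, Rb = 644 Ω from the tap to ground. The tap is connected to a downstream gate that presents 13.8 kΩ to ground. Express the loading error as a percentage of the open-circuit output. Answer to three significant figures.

4.46 %

The divider's output (Thévenin) resistance is Ra‖Rb = 643.5 Ω.
Fractional drop under load = R_th/(R_th + R_L) = 643.5 / (643.5 + 13800) = 0.04455.
So the output falls by 4.46 %.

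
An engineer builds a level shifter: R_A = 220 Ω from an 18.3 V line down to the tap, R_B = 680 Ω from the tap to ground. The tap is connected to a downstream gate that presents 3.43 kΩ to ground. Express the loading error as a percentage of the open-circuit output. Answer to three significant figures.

4.62 %

The divider's output (Thévenin) resistance is R_A‖R_B = 166.2 Ω.
Fractional drop under load = R_th/(R_th + R_L) = 166.2 / (166.2 + 3430) = 0.04622.
So the output falls by 4.62 %.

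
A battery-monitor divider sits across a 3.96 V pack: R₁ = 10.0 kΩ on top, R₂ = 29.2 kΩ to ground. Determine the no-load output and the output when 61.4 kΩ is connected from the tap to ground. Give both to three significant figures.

Open-circuit: V = 3.96 × 29.2/(10.0 + 29.2) = 2.95 V.
With the load, R₂ becomes R₂‖R_L = 19.79 kΩ, so V = 3.96 × 19.79/29.79 = 2.63 V.

Unloaded: 2.95 V; loaded: 2.63 V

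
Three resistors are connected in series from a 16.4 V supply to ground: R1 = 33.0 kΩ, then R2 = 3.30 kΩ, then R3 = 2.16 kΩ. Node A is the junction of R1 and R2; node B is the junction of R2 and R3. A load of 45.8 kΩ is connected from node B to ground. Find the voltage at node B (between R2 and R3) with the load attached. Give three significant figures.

At node B, R3 is in parallel with the load: R3‖R_L = 2.063 kΩ.
Below node A the resistance is R2 + (R3‖R_L) = 5.363 kΩ, so V_A = 16.4 × 5.363/38.36 = 2.293 V.
Then V_B = V_A × (R3‖R_L)/(R2 + R3‖R_L) = 2.293 × 2.063/5.363 = 0.882 V.

V ≈ 0.882 V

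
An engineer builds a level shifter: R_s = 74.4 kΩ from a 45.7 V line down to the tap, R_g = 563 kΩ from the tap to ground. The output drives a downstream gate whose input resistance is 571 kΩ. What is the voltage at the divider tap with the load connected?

The load sits in parallel with R_g: R_g‖R_L = (563 × 571) / (563 + 571) = 283.5 kΩ.
V_out = 45.7 × 283.5 / (74.4 + 283.5) = 45.7 × 283.5/357.9 = 36.2 V.
(Unloaded it would have been 40.4 V.)

V_out ≈ 36.2 V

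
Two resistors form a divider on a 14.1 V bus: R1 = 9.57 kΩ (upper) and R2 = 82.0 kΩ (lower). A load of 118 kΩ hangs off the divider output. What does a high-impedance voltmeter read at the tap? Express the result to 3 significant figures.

V_out ≈ 11.8 V

The load sits in parallel with R2: R2‖R_L = (82.0 × 118) / (82.0 + 118) = 48.38 kΩ.
V_out = 14.1 × 48.38 / (9.57 + 48.38) = 14.1 × 48.38/57.95 = 11.8 V.
(Unloaded it would have been 12.6 V.)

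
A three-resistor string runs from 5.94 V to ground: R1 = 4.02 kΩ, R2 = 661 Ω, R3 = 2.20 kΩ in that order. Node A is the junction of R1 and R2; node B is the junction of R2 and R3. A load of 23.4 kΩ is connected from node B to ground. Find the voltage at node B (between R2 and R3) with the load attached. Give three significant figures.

V ≈ 1.78 V

At node B, R3 is in parallel with the load: R3‖R_L = 2011 Ω.
Below node A the resistance is R2 + (R3‖R_L) = 2672 Ω, so V_A = 5.94 × 2672/6692 = 2.372 V.
Then V_B = V_A × (R3‖R_L)/(R2 + R3‖R_L) = 2.372 × 2011/2672 = 1.78 V.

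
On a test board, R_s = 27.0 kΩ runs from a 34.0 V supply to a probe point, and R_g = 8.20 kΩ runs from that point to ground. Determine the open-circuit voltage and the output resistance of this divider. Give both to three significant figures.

V_th = 7.92 V, R_th = 6.29 kΩ

V_th is the open-circuit tap voltage: 34.0 × 8.20/(27.0 + 8.20) = 7.92 V.
With the supply zeroed, R_s and R_g appear in parallel from the tap: R_th = R_s‖R_g = (27.0 × 8.20)/35.20 = 6.29 kΩ.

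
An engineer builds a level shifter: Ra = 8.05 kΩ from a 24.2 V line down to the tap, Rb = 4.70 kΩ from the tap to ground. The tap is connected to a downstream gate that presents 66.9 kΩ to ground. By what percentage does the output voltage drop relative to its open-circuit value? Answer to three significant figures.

The divider's output (Thévenin) resistance is Ra‖Rb = 2.967 kΩ.
Fractional drop under load = R_th/(R_th + R_L) = 2.967 / (2.967 + 66.9) = 0.04247.
So the output falls by 4.25 %.

4.25 %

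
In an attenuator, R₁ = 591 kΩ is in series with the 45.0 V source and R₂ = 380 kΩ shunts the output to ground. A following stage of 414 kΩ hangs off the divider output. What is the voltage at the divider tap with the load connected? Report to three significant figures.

V_out ≈ 11.3 V

The load sits in parallel with R₂: R₂‖R_L = (380 × 414) / (380 + 414) = 198.1 kΩ.
V_out = 45.0 × 198.1 / (591 + 198.1) = 45.0 × 198.1/789.1 = 11.3 V.
(Unloaded it would have been 17.6 V.)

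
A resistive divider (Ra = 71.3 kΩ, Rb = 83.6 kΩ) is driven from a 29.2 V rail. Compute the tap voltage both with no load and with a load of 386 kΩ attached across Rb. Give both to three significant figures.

Unloaded: 15.8 V; loaded: 14.3 V

Open-circuit: V = 29.2 × 83.6/(71.3 + 83.6) = 15.8 V.
With the load, Rb becomes Rb‖R_L = 68.72 kΩ, so V = 29.2 × 68.72/140.0 = 14.3 V.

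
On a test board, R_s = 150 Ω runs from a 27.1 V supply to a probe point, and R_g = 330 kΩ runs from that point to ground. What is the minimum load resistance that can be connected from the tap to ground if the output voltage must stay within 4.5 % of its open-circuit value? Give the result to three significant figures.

R_L(min) ≈ 3.18 kΩ

Output resistance R_th = R_s‖R_g = (150 × 330000)/330200 = 149.9 Ω.
The fractional drop is R_th/(R_th + R_L); requiring this ≤ 0.0450 gives R_L ≥ R_th(1/0.0450 − 1) = 149.9 × 21.22 = 3.18 kΩ.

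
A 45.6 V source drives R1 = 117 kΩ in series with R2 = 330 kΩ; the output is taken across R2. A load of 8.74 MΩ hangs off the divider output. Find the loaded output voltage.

The load sits in parallel with R2: R2‖R_L = (330 × 8740) / (330 + 8740) = 318.0 kΩ.
V_out = 45.6 × 318.0 / (117 + 318.0) = 45.6 × 318.0/435.0 = 33.3 V.

V_out ≈ 33.3 V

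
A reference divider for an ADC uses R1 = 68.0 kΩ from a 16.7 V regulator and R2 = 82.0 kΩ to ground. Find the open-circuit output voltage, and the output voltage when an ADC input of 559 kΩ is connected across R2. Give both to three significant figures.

Open-circuit: V = 16.7 × 82.0/(68.0 + 82.0) = 9.13 V.
With the load, R2 becomes R2‖R_L = 71.51 kΩ, so V = 16.7 × 71.51/139.5 = 8.56 V.

Unloaded: 9.13 V; loaded: 8.56 V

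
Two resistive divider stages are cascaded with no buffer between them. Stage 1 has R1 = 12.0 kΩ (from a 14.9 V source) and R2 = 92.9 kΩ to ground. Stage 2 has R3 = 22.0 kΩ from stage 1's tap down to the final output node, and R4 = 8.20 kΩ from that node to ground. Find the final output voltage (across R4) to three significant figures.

Stage 2 presents R3+R4 = 30.20 kΩ as a load on stage 1's tap.
Stage 1's lower leg becomes R2‖(R3+R4) = 22.79 kΩ, so V_mid = 14.9 × 22.79/34.79 = 9.761 V.
Stage 2 is itself unloaded: V_out = V_mid × R4/(R3+R4) = 9.761 × 8.20/30.20 = 2.65 V.

V_out ≈ 2.65 V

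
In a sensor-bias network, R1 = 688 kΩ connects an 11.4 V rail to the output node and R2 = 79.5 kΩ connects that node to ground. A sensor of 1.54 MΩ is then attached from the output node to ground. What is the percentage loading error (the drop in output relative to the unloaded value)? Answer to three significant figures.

The divider's output (Thévenin) resistance is R1‖R2 = 71.27 kΩ.
Fractional drop under load = R_th/(R_th + R_L) = 71.27 / (71.27 + 1540) = 0.04423.
So the output falls by 4.42 %.

4.42 %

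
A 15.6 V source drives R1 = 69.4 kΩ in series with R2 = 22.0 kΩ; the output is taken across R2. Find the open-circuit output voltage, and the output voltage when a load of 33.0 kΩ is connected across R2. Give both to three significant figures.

Open-circuit: V = 15.6 × 22.0/(69.4 + 22.0) = 3.75 V.
With the load, R2 becomes R2‖R_L = 13.20 kΩ, so V = 15.6 × 13.20/82.60 = 2.49 V.

Unloaded: 3.75 V; loaded: 2.49 V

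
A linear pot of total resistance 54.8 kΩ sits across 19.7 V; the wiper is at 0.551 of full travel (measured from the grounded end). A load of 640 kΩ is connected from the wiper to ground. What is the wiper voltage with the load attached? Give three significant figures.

The wiper splits the pot into (1−α)R = 24.61 kΩ above and αR = 30.19 kΩ below.
Lower section ‖ load = 28.83 kΩ.
V_wiper = 19.7 × 28.83/(24.61 + 28.83) = 10.6 V.

V ≈ 10.6 V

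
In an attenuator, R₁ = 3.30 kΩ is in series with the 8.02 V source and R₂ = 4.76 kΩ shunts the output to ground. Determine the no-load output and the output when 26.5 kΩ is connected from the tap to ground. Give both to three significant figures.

Open-circuit: V = 8.02 × 4.76/(3.30 + 4.76) = 4.74 V.
With the load, R₂ becomes R₂‖R_L = 4.035 kΩ, so V = 8.02 × 4.035/7.335 = 4.41 V.

Unloaded: 4.74 V; loaded: 4.41 V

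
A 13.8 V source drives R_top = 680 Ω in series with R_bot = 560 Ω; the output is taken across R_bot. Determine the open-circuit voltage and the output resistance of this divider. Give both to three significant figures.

V_th = 6.23 V, R_th = 307 Ω

V_th is the open-circuit tap voltage: 13.8 × 560/(680 + 560) = 6.23 V.
With the supply zeroed, R_top and R_bot appear in parallel from the tap: R_th = R_top‖R_bot = (680 × 560)/1240 = 307 Ω.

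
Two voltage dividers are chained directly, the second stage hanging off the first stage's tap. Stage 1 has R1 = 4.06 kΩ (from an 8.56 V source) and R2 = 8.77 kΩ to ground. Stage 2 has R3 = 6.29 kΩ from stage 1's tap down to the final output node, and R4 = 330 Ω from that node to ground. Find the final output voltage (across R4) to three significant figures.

V_out ≈ 0.206 V

Stage 2 presents R3+R4 = 6620 Ω as a load on stage 1's tap.
Stage 1's lower leg becomes R2‖(R3+R4) = 3772 Ω, so V_mid = 8.56 × 3772/7832 = 4.123 V.
Stage 2 is itself unloaded: V_out = V_mid × R4/(R3+R4) = 4.123 × 330/6620 = 0.206 V.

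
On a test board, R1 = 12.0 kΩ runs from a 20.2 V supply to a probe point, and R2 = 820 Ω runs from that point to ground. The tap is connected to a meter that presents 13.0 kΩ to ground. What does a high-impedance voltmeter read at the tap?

The load sits in parallel with R2: R2‖R_L = (820 × 13000) / (820 + 13000) = 771.3 Ω.
V_out = 20.2 × 771.3 / (12000 + 771.3) = 20.2 × 771.3/12770 = 1.22 V.
(Unloaded it would have been 1.29 V.)

V_out ≈ 1.22 V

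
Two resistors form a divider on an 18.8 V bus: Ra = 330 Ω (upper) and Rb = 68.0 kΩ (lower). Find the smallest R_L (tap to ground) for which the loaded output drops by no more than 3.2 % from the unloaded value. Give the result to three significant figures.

Output resistance R_th = Ra‖Rb = (330 × 68000)/68330 = 328.4 Ω.
The fractional drop is R_th/(R_th + R_L); requiring this ≤ 0.0320 gives R_L ≥ R_th(1/0.0320 − 1) = 328.4 × 30.25 = 9.93 kΩ.

R_L(min) ≈ 9.93 kΩ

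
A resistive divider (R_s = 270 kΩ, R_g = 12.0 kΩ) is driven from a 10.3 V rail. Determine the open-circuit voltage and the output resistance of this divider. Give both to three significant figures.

V_th is the open-circuit tap voltage: 10.3 × 12.0/(270 + 12.0) = 0.438 V.
With the supply zeroed, R_s and R_g appear in parallel from the tap: R_th = R_s‖R_g = (270 × 12.0)/282.0 = 11.5 kΩ.

V_th = 0.438 V, R_th = 11.5 kΩ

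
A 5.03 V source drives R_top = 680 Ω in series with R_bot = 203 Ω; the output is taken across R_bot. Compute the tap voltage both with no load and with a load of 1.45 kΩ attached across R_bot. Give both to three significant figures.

Open-circuit: V = 5.03 × 203/(680 + 203) = 1.16 V.
With the load, R_bot becomes R_bot‖R_L = 178.1 Ω, so V = 5.03 × 178.1/858.1 = 1.04 V.

Unloaded: 1.16 V; loaded: 1.04 V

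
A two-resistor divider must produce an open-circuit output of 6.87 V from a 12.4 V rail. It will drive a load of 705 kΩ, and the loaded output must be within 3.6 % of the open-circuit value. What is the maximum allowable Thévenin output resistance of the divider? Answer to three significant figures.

R_th ≤ 26.3 kΩ

Loading drop = R_th/(R_th + R_L) ≤ 0.0360, so R_th ≤ R_L · ε/(1−ε) = 705 kΩ × 0.0360/0.9640 = 26.3 kΩ.
(Any R1, R2 with R2/(R1+R2) = 0.554 and R1‖R2 ≤ 26.3 kΩ will meet the spec.)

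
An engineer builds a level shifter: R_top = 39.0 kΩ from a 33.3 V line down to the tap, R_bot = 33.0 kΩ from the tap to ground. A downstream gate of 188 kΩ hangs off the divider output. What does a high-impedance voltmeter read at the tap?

The load sits in parallel with R_bot: R_bot‖R_L = (33.0 × 188) / (33.0 + 188) = 28.07 kΩ.
V_out = 33.3 × 28.07 / (39.0 + 28.07) = 33.3 × 28.07/67.07 = 13.9 V.

V_out ≈ 13.9 V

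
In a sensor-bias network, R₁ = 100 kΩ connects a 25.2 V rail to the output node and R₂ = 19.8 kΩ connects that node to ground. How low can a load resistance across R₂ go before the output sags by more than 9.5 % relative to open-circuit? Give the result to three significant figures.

R_L(min) ≈ 157 kΩ

Output resistance R_th = R₁‖R₂ = (100 × 19.8)/119.8 = 16.53 kΩ.
The fractional drop is R_th/(R_th + R_L); requiring this ≤ 0.0950 gives R_L ≥ R_th(1/0.0950 − 1) = 16.53 × 9.526 = 157 kΩ.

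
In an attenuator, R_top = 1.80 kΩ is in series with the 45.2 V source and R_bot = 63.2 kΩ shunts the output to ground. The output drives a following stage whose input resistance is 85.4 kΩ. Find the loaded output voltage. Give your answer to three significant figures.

The load sits in parallel with R_bot: R_bot‖R_L = (63.2 × 85.4) / (63.2 + 85.4) = 36.32 kΩ.
V_out = 45.2 × 36.32 / (1.80 + 36.32) = 45.2 × 36.32/38.12 = 43.1 V.

V_out ≈ 43.1 V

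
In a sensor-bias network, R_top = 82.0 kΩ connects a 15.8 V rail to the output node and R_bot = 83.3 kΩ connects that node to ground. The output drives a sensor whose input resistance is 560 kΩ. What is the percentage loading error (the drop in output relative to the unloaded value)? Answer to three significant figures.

6.87 %

The divider's output (Thévenin) resistance is R_top‖R_bot = 41.32 kΩ.
Fractional drop under load = R_th/(R_th + R_L) = 41.32 / (41.32 + 560) = 0.06872.
So the output falls by 6.87 %.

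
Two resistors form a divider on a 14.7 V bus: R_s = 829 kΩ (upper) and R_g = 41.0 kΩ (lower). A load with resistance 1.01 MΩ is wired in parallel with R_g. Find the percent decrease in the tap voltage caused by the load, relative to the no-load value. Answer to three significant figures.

The divider's output (Thévenin) resistance is R_s‖R_g = 39.07 kΩ.
Fractional drop under load = R_th/(R_th + R_L) = 39.07 / (39.07 + 1010) = 0.03724.
So the output falls by 3.72 %.

3.72 %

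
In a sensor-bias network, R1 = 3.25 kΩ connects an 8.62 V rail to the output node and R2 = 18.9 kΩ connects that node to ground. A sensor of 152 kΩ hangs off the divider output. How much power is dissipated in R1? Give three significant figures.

Total resistance from the source is R1 + (R2‖R_L) = 20.06 kΩ, so I = 8.62/20.06 kΩ = 0.4297 mA.
P = I²·R1 = (0.4297 mA)² × 3.25 kΩ = 0.600 mW.

P ≈ 0.600 mW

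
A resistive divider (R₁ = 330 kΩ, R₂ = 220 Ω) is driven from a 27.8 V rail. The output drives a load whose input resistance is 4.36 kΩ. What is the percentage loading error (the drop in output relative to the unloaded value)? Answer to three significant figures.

The divider's output (Thévenin) resistance is R₁‖R₂ = 219.9 Ω.
Fractional drop under load = R_th/(R_th + R_L) = 219.9 / (219.9 + 4360) = 0.04800.
So the output falls by 4.80 %.

4.80 %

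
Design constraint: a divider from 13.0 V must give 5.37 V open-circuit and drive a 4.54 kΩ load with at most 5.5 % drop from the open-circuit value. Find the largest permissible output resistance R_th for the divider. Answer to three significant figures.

Loading drop = R_th/(R_th + R_L) ≤ 0.0550, so R_th ≤ R_L · ε/(1−ε) = 4.54 kΩ × 0.0550/0.9450 = 264 Ω.

R_th ≤ 264 Ω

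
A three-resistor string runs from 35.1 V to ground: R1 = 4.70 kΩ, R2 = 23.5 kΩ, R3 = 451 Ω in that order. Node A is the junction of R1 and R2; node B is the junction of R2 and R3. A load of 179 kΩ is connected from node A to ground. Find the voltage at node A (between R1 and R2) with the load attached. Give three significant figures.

V ≈ 28.7 V

Below node A the series string R2+R3 = 23950 Ω sits in parallel with the 179000 Ω load: 21120 Ω.
V_A = 35.1 × 21120/(4700 + 21120) = 28.7 V.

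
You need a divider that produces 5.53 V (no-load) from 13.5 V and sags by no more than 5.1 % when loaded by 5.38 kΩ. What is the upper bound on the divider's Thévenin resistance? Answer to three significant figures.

Loading drop = R_th/(R_th + R_L) ≤ 0.0510, so R_th ≤ R_L · ε/(1−ε) = 5.38 kΩ × 0.0510/0.9490 = 289 Ω.
(Any R1, R2 with R2/(R1+R2) = 0.410 and R1‖R2 ≤ 289 Ω will meet the spec.)

R_th ≤ 289 Ω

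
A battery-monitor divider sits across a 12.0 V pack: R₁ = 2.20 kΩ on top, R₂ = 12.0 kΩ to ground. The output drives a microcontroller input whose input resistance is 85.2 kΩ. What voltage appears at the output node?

The load sits in parallel with R₂: R₂‖R_L = (12.0 × 85.2) / (12.0 + 85.2) = 10.52 kΩ.
V_out = 12.0 × 10.52 / (2.20 + 10.52) = 12.0 × 10.52/12.72 = 9.92 V.

V_out ≈ 9.92 V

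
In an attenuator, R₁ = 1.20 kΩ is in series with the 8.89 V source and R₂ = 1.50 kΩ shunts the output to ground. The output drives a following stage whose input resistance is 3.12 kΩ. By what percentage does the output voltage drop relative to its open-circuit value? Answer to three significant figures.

17.6 %

Unloaded V = 8.89 × 1.50/2.700 = 4.939 V.
Loaded: R₂‖R_L = 1.013 kΩ, giving V = 8.89 × 1.013/2.213 = 4.069 V.
Drop = (4.939 − 4.069) / 4.939 = 17.6 %.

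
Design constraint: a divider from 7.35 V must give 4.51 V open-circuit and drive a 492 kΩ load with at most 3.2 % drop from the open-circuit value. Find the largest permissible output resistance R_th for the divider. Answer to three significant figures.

R_th ≤ 16.3 kΩ

Loading drop = R_th/(R_th + R_L) ≤ 0.0320, so R_th ≤ R_L · ε/(1−ε) = 492 kΩ × 0.0320/0.9680 = 16.3 kΩ.
(Any R1, R2 with R2/(R1+R2) = 0.614 and R1‖R2 ≤ 16.3 kΩ will meet the spec.)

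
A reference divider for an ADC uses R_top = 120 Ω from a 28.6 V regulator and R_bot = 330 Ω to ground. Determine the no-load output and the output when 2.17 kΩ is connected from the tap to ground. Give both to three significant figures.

Open-circuit: V = 28.6 × 330/(120 + 330) = 21.0 V.
With the load, R_bot becomes R_bot‖R_L = 286.4 Ω, so V = 28.6 × 286.4/406.4 = 20.2 V.

Unloaded: 21.0 V; loaded: 20.2 V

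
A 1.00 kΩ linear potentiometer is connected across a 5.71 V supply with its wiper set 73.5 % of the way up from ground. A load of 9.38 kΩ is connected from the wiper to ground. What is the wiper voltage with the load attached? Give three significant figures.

The wiper splits the pot into (1−α)R = 265.0 Ω above and αR = 735.0 Ω below.
Lower section ‖ load = 681.6 Ω.
V_wiper = 5.71 × 681.6/(265.0 + 681.6) = 4.11 V.

V ≈ 4.11 V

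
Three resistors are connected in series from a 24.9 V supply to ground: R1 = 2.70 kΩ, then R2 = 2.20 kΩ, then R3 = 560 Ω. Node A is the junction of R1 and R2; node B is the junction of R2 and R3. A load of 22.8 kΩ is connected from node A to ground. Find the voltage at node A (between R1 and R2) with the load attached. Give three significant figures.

Below node A the series string R2+R3 = 2760 Ω sits in parallel with the 22800 Ω load: 2462 Ω.
V_A = 24.9 × 2462/(2700 + 2462) = 11.9 V.

V ≈ 11.9 V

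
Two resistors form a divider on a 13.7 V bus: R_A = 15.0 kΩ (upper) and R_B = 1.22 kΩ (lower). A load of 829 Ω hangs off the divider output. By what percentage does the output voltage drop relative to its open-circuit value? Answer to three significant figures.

Unloaded V = 13.7 × 1220/16220 = 1.030 V.
Loaded: R_B‖R_L = 493.6 Ω, giving V = 13.7 × 493.6/15490 = 0.4365 V.
Drop = (1.030 − 0.4365) / 1.030 = 57.6 %.

57.6 %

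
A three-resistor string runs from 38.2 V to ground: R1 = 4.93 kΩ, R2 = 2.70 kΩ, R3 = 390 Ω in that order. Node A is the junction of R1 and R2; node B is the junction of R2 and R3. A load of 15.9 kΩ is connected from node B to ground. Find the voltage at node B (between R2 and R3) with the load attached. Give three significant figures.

V ≈ 1.82 V

At node B, R3 is in parallel with the load: R3‖R_L = 380.7 Ω.
Below node A the resistance is R2 + (R3‖R_L) = 3081 Ω, so V_A = 38.2 × 3081/8011 = 14.69 V.
Then V_B = V_A × (R3‖R_L)/(R2 + R3‖R_L) = 14.69 × 380.7/3081 = 1.82 V.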